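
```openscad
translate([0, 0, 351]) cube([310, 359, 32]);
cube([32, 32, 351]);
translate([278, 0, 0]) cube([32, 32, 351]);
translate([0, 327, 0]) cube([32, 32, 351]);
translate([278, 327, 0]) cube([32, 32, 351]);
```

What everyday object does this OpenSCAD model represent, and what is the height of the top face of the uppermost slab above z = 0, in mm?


A stool. The seat height is 383 mm.

A 310×359×32 slab at z = 351 on four corner posts — a stool. The seat top is 351 + 32 = 383 mm.


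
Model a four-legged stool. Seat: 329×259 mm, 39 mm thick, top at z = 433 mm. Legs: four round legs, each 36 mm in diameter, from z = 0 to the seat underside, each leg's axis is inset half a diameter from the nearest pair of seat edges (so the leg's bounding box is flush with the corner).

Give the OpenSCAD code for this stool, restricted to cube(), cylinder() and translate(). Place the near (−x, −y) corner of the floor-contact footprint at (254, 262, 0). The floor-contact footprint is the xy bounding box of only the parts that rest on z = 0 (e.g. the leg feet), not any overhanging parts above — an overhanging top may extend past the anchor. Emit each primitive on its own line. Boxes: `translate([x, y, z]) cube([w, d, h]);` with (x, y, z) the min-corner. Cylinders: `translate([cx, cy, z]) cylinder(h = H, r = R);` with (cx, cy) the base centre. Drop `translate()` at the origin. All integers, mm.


translate([254, 262, 394]) cube([329, 259, 39]);
translate([272, 280, 0]) cylinder(h = 394, r = 18);
translate([565, 280, 0]) cylinder(h = 394, r = 18);
translate([272, 503, 0]) cylinder(h = 394, r = 18);
translate([565, 503, 0]) cylinder(h = 394, r = 18);


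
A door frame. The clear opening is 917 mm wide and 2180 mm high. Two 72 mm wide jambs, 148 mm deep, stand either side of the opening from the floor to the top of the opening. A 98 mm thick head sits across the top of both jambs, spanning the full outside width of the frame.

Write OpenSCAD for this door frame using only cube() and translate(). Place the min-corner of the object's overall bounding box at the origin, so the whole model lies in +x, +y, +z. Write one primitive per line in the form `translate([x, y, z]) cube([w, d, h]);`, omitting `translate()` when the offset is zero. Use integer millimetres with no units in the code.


cube([72, 148, 2180]);
translate([989, 0, 0]) cube([72, 148, 2180]);
translate([0, 0, 2180]) cube([1061, 148, 98]);


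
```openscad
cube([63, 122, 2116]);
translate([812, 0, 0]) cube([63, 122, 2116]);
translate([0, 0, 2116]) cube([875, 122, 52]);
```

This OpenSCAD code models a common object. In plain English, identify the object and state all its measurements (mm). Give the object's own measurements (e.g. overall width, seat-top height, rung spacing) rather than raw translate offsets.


A door frame. The clear opening is 749 mm wide and 2116 mm high. Two 63 mm wide jambs, 122 mm deep, stand either side of the opening from the floor to the top of the opening. A 52 mm thick head sits across the top of both jambs, spanning the full outside width of the frame.


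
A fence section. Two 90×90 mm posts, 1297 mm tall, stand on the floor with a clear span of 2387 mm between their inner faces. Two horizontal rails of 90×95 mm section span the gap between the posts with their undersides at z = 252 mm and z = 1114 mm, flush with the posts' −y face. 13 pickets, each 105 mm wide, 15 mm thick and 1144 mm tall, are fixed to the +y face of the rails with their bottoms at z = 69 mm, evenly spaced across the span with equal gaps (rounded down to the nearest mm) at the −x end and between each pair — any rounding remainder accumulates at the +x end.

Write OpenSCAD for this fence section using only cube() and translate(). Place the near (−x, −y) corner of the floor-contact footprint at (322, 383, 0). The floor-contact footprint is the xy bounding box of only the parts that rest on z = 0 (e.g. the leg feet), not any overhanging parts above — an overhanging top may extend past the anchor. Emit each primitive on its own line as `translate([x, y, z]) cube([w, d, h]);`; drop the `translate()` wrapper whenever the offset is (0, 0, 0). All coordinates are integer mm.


translate([322, 383, 0]) cube([90, 90, 1297]);
translate([2799, 383, 0]) cube([90, 90, 1297]);
translate([412, 383, 252]) cube([2387, 90, 95]);
translate([412, 383, 1114]) cube([2387, 90, 95]);
translate([485, 473, 69]) cube([105, 15, 1144]);
translate([663, 473, 69]) cube([105, 15, 1144]);
translate([841, 473, 69]) cube([105, 15, 1144]);
translate([1019, 473, 69]) cube([105, 15, 1144]);
translate([1197, 473, 69]) cube([105, 15, 1144]);
translate([1375, 473, 69]) cube([105, 15, 1144]);
translate([1553, 473, 69]) cube([105, 15, 1144]);
translate([1731, 473, 69]) cube([105, 15, 1144]);
translate([1909, 473, 69]) cube([105, 15, 1144]);
translate([2087, 473, 69]) cube([105, 15, 1144]);
translate([2265, 473, 69]) cube([105, 15, 1144]);
translate([2443, 473, 69]) cube([105, 15, 1144]);
translate([2621, 473, 69]) cube([105, 15, 1144]);


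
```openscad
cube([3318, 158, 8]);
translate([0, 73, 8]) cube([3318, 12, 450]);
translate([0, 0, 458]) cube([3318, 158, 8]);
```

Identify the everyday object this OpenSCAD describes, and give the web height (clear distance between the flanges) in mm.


An I-beam. The web height is 450 mm.

Two wide flanges with a thin centred web — an I-beam. Overall 466 mm minus two 8 mm flanges gives a web of 466 − 2·8 = 450 mm.


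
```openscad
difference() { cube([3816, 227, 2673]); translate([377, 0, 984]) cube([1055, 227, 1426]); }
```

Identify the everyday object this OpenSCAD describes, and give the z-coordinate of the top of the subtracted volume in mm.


A wall with a window opening. The window head height is 2410 mm.

A wall with a rectangular opening subtracted — a window. Sill at z = 984, opening 1426 mm tall, so the head is at 984 + 1426 = 2410 mm.


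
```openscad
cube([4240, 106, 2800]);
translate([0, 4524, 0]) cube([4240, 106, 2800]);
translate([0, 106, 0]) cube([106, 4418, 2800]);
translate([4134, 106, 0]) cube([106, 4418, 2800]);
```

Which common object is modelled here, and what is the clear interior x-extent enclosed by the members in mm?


A house (or room) frame. The interior width is 4028 mm.

Four 2800 mm walls enclosing a rectangle with no floor or roof — a room or house frame. Outside width is 4240 mm and wall thickness is 106 mm, so the interior width is 4240 − 2 × 106 = 4028 mm.


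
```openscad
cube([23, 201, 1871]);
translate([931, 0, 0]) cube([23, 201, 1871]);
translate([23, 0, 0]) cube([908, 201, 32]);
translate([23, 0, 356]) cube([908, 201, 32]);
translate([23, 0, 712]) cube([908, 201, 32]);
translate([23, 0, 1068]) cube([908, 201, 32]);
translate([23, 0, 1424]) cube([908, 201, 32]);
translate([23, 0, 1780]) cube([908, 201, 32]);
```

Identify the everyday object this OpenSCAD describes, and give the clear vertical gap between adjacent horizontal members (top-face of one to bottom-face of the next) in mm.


A bookshelf. The clear shelf gap is 324 mm.

Two tall side panels with 6 horizontal boards between them — a bookshelf. The first two shelf undersides are at z = 0 and z = 356; with shelf thickness 32, the clear gap is 356 − 0 − 32 = 324 mm.


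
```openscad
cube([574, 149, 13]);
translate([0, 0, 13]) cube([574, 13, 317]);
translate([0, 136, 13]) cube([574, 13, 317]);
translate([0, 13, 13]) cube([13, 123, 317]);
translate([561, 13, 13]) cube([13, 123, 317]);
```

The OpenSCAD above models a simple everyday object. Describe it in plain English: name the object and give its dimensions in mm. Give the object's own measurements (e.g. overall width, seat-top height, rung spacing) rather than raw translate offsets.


An open-topped rectangular box: outside dimensions 574×149×330 mm, with a uniform wall and base thickness of 13 mm. The base is a full 574×149 slab on the floor; four walls sit on top of the base. The front and back walls (the −y and +y sides) span the full width; the two side walls fit between them.


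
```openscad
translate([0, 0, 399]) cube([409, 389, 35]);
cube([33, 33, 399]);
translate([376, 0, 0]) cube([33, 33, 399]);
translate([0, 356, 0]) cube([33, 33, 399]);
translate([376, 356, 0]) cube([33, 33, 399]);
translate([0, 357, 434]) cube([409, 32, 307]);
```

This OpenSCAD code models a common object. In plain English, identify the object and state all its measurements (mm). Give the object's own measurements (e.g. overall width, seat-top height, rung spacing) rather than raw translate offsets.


A chair. The seat is a 409×389×35 mm slab with its top at z = 434 mm, on four 33×33 mm corner legs (flush with the seat edges, standing on z = 0). A flat backrest 32 mm thick, 307 mm tall, spans the full seat width and rises from the seat top along its +y edge, rear face flush with the rear of the seat.


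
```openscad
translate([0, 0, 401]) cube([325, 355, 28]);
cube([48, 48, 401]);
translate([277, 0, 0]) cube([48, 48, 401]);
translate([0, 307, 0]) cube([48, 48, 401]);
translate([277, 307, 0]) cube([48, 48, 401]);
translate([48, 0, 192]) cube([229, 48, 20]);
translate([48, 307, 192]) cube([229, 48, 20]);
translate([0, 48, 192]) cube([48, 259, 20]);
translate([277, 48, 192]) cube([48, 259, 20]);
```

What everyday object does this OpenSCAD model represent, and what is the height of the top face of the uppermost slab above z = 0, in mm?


A stool. The seat height is 429 mm.

A 325×355×28 slab at z = 401 on four corner posts — a stool. The seat top is 401 + 28 = 429 mm.


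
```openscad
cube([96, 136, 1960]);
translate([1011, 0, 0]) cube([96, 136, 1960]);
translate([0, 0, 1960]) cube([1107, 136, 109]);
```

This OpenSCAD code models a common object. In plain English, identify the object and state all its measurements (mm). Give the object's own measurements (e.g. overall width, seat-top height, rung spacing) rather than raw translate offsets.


A door frame. The clear opening is 915 mm wide and 1960 mm high. Two 96 mm wide jambs, 136 mm deep, stand either side of the opening from the floor to the top of the opening. A 109 mm thick head sits across the top of both jambs, spanning the full outside width of the frame.


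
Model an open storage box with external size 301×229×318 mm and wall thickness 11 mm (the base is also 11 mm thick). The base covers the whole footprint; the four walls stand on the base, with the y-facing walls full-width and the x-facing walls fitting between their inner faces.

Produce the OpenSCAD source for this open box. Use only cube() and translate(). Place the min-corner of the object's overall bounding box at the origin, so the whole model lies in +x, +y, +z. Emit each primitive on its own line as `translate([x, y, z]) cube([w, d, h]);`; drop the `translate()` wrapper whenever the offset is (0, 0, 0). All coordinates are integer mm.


cube([301, 229, 11]);
translate([0, 0, 11]) cube([301, 11, 307]);
translate([0, 218, 11]) cube([301, 11, 307]);
translate([0, 11, 11]) cube([11, 207, 307]);
translate([290, 11, 11]) cube([11, 207, 307]);


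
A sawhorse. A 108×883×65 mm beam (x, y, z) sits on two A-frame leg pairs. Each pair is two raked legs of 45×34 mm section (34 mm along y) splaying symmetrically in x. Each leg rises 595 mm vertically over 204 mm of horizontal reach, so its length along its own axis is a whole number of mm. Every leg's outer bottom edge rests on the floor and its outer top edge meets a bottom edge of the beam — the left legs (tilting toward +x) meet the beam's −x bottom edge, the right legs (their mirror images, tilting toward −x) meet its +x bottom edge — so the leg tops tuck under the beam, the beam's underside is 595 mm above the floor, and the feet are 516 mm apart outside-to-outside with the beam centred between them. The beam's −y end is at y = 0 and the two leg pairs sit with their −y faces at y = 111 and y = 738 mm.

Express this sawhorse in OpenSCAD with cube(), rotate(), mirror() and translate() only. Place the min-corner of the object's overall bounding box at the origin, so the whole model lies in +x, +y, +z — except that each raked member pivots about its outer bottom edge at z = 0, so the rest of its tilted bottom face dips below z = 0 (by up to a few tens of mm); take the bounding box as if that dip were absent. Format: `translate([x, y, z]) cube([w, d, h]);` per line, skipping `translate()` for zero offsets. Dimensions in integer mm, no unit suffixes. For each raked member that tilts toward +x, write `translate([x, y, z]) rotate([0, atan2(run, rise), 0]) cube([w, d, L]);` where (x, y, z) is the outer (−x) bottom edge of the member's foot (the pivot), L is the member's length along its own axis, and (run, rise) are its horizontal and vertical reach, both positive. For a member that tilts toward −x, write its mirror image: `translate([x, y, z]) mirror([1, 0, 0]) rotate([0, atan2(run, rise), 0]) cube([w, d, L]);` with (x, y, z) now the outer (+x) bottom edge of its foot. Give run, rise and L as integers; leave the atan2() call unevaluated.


// leg length = √(204² + 595²) = 629
// right-leg outer foot x = 2·204 + 108 = 516
// beam min-corner = (204, 0, 595)
translate([204, 0, 595]) cube([108, 883, 65]);
translate([0, 111, 0]) rotate([0, atan2(204, 595), 0]) cube([45, 34, 629]);
translate([516, 111, 0]) mirror([1, 0, 0]) rotate([0, atan2(204, 595), 0]) cube([45, 34, 629]);
translate([0, 738, 0]) rotate([0, atan2(204, 595), 0]) cube([45, 34, 629]);
translate([516, 738, 0]) mirror([1, 0, 0]) rotate([0, atan2(204, 595), 0]) cube([45, 34, 629]);


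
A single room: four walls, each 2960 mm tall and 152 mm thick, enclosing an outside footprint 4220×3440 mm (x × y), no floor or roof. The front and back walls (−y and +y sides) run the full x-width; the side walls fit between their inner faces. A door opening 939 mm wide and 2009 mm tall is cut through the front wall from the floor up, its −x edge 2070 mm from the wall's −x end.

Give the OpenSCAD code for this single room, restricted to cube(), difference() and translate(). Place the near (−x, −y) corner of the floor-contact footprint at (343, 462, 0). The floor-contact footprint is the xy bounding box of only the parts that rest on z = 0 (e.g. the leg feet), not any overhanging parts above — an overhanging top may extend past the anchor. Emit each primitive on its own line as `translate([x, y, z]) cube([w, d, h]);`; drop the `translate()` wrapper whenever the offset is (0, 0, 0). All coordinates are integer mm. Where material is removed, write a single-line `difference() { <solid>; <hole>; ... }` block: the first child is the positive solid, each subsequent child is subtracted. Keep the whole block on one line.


difference() { translate([343, 462, 0]) cube([4220, 152, 2960]); translate([2413, 462, 0]) cube([939, 152, 2009]); }
translate([343, 3750, 0]) cube([4220, 152, 2960]);
translate([343, 614, 0]) cube([152, 3136, 2960]);
translate([4411, 614, 0]) cube([152, 3136, 2960]);


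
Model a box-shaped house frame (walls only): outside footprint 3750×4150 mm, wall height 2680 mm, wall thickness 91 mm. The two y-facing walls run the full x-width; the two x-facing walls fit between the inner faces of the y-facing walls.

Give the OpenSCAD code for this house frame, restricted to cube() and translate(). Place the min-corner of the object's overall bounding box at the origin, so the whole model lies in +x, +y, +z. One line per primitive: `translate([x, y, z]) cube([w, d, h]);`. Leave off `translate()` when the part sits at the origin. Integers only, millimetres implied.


cube([3750, 91, 2680]);
translate([0, 4059, 0]) cube([3750, 91, 2680]);
translate([0, 91, 0]) cube([91, 3968, 2680]);
translate([3659, 91, 0]) cube([91, 3968, 2680]);


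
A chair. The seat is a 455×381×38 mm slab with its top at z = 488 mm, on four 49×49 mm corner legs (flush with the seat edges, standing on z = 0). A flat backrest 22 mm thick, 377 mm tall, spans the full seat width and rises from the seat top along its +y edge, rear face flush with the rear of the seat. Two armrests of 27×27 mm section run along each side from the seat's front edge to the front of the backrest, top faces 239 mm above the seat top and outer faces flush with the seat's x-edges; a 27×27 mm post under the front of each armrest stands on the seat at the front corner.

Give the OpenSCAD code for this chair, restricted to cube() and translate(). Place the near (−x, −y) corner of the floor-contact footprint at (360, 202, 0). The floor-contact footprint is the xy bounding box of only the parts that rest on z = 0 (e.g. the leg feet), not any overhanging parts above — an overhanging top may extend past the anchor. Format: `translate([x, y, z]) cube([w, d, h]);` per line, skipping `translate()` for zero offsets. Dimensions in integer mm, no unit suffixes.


// leg_h = 488 - 38 = 450
// arm post h = 239 - 27 = 212
translate([360, 202, 450]) cube([455, 381, 38]);
translate([360, 202, 0]) cube([49, 49, 450]);
translate([766, 202, 0]) cube([49, 49, 450]);
translate([360, 534, 0]) cube([49, 49, 450]);
translate([766, 534, 0]) cube([49, 49, 450]);
translate([360, 561, 488]) cube([455, 22, 377]);
translate([360, 202, 700]) cube([27, 359, 27]);
translate([788, 202, 700]) cube([27, 359, 27]);
translate([360, 202, 488]) cube([27, 27, 212]);
translate([788, 202, 488]) cube([27, 27, 212]);


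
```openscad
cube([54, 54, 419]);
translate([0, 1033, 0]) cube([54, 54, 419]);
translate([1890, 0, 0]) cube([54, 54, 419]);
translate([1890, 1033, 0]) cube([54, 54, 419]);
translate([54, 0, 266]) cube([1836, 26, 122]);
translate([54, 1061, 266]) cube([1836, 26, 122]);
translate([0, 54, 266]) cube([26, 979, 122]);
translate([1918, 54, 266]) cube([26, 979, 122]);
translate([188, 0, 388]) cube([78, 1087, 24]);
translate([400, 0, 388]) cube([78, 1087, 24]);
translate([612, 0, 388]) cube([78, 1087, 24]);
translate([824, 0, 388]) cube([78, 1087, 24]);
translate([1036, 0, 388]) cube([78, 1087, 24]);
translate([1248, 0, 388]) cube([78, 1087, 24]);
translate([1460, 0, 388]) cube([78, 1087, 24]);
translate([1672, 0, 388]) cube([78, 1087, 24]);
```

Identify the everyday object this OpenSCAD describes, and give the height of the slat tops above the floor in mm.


A bed frame. The slat-top height is 412 mm.

Four posts, four rails, and a row of slats — a bed frame. Slats sit on the rails at z = 266 + 122 = 388; with slat thickness 24, the top is 412 mm.


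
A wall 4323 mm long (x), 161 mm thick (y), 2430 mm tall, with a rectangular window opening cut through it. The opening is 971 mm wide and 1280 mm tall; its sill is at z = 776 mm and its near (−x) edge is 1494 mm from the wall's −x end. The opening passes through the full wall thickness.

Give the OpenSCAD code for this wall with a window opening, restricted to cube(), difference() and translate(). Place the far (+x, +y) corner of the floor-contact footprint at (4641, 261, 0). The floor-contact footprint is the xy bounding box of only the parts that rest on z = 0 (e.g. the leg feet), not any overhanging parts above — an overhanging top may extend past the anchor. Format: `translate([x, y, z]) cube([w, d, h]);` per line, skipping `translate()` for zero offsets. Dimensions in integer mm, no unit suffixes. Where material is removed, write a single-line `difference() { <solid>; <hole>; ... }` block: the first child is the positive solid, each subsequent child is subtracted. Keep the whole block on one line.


difference() { translate([318, 100, 0]) cube([4323, 161, 2430]); translate([1812, 100, 776]) cube([971, 161, 1280]); }


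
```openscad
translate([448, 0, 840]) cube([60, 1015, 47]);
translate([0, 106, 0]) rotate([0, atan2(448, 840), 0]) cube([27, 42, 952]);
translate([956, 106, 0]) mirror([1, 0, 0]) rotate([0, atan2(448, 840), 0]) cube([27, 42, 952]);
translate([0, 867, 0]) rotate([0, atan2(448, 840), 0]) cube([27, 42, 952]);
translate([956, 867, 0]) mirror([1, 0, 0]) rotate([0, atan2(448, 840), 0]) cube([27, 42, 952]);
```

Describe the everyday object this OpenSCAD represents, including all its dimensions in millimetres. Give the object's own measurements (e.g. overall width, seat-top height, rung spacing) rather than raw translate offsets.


A sawhorse. A 60×1015×47 mm beam (x, y, z) sits on two A-frame leg pairs. Each pair is two raked legs of 27×42 mm section (42 mm along y) splaying symmetrically in x. Each leg rises 840 mm vertically over 448 mm of horizontal reach and is 952 mm long along its own axis. Every leg's outer bottom edge rests on the floor and its outer top edge meets a bottom edge of the beam — the left legs (tilting toward +x) meet the beam's −x bottom edge, the right legs (their mirror images, tilting toward −x) meet its +x bottom edge — so the leg tops tuck under the beam, the beam's underside is 840 mm above the floor, and the feet are 956 mm apart outside-to-outside with the beam centred between them. The two leg pairs are set in 106 mm from either end of the beam.


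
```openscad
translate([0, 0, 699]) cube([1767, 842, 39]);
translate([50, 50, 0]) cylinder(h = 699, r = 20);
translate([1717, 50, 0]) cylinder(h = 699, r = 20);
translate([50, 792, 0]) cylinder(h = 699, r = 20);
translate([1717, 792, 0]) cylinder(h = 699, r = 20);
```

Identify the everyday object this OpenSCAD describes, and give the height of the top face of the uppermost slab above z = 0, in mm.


A table. The table height is 738 mm.

A 1767×842×39 slab sits at z = 699 on four Ø40 mm round legs — a table. The top surface is at 699 + 39 = 738 mm.


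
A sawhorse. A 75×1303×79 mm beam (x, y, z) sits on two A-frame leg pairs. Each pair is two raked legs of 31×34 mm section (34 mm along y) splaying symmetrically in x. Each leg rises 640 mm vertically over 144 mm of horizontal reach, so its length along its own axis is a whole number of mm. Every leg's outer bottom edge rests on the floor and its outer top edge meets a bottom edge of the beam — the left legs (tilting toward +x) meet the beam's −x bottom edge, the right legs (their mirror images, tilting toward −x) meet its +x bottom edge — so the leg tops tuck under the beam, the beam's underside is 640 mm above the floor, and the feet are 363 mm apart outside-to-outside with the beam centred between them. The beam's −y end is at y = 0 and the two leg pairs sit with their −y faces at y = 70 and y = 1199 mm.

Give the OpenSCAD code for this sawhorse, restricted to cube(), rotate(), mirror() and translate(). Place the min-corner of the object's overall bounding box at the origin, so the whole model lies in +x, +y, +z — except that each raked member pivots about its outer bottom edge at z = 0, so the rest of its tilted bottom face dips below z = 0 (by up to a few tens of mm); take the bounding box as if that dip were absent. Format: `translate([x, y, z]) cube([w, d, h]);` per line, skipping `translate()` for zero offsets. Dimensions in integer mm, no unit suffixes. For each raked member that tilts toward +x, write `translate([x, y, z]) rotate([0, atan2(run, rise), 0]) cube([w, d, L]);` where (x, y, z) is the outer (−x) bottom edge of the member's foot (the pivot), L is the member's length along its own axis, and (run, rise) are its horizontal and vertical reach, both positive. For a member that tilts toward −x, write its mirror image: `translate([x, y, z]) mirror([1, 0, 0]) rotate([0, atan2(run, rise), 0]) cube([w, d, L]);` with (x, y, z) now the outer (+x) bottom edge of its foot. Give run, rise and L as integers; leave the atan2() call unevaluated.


translate([144, 0, 640]) cube([75, 1303, 79]);
translate([0, 70, 0]) rotate([0, atan2(144, 640), 0]) cube([31, 34, 656]);
translate([363, 70, 0]) mirror([1, 0, 0]) rotate([0, atan2(144, 640), 0]) cube([31, 34, 656]);
translate([0, 1199, 0]) rotate([0, atan2(144, 640), 0]) cube([31, 34, 656]);
translate([363, 1199, 0]) mirror([1, 0, 0]) rotate([0, atan2(144, 640), 0]) cube([31, 34, 656]);


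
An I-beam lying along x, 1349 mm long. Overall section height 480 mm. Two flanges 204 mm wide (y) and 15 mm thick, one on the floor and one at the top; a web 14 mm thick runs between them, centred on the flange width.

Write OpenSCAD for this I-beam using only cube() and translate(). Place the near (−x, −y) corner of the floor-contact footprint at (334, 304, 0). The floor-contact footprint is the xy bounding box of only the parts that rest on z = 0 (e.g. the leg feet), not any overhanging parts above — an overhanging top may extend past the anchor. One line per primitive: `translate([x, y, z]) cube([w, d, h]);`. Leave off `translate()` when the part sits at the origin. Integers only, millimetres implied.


translate([334, 304, 0]) cube([1349, 204, 15]);
translate([334, 399, 15]) cube([1349, 14, 450]);
translate([334, 304, 465]) cube([1349, 204, 15]);


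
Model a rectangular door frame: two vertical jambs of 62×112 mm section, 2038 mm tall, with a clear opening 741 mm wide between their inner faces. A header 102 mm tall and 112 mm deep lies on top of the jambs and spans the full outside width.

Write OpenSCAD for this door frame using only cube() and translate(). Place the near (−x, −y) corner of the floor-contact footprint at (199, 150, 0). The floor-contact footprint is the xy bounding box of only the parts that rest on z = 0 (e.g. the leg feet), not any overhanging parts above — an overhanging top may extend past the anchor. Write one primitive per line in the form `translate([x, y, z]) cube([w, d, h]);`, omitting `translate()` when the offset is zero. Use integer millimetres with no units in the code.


translate([199, 150, 0]) cube([62, 112, 2038]);
translate([1002, 150, 0]) cube([62, 112, 2038]);
translate([199, 150, 2038]) cube([865, 112, 102]);


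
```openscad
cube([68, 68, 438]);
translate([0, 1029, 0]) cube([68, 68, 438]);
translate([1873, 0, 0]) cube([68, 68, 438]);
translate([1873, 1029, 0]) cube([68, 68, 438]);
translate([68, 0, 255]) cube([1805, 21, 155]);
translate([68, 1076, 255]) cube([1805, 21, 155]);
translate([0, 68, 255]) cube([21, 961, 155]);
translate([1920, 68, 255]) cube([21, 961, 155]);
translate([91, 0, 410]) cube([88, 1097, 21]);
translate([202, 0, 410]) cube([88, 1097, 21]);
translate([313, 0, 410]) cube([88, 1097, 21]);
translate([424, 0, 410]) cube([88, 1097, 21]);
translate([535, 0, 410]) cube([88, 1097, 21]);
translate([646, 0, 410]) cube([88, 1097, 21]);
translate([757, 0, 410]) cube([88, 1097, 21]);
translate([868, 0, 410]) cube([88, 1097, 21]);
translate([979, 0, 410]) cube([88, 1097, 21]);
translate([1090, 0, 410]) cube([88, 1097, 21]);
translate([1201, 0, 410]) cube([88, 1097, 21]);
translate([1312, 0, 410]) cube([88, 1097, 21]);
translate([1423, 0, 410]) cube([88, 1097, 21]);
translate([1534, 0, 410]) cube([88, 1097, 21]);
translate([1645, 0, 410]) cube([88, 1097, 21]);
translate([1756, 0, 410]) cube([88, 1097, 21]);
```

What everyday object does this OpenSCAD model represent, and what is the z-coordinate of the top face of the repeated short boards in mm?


A bed frame. The slat-top height is 431 mm.

Four posts, four rails, and a row of slats — a bed frame. Slats sit on the rails at z = 255 + 155 = 410; with slat thickness 21, the top is 431 mm.


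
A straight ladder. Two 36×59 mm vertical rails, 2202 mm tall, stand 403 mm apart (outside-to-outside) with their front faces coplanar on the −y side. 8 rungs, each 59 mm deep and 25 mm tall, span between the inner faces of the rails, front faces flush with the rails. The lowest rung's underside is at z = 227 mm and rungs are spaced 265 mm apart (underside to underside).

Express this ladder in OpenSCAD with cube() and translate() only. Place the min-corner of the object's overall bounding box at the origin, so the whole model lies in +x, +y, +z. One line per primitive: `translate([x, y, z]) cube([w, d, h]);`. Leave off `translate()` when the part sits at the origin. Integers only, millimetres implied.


// rung span = 403 - 2*36 = 331
// rung[k] z = 227 + k*265
cube([36, 59, 2202]);
translate([367, 0, 0]) cube([36, 59, 2202]);
translate([36, 0, 227]) cube([331, 59, 25]);
translate([36, 0, 492]) cube([331, 59, 25]);
translate([36, 0, 757]) cube([331, 59, 25]);
translate([36, 0, 1022]) cube([331, 59, 25]);
translate([36, 0, 1287]) cube([331, 59, 25]);
translate([36, 0, 1552]) cube([331, 59, 25]);
translate([36, 0, 1817]) cube([331, 59, 25]);
translate([36, 0, 2082]) cube([331, 59, 25]);


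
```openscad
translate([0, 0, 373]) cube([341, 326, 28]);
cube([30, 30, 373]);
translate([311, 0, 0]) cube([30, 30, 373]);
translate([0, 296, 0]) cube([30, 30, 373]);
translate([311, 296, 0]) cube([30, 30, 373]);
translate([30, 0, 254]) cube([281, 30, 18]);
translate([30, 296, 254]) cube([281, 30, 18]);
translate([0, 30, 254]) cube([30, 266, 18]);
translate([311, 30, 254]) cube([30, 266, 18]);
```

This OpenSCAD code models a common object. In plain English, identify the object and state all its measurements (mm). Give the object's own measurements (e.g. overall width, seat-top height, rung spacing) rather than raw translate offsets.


A simple wooden stool: a rectangular seat 341 mm (x) by 326 mm (y), 28 mm thick, top face at z = 401 mm, on four square legs, each 30×30 mm in cross-section. The legs rest on z = 0, each flush with a corner of the seat. Four stretchers, 30 mm wide and 18 mm tall, connect adjacent legs with their undersides at z = 254 mm, each running between the inner faces of the legs it joins and aligned with the legs' outer faces on the other axis.


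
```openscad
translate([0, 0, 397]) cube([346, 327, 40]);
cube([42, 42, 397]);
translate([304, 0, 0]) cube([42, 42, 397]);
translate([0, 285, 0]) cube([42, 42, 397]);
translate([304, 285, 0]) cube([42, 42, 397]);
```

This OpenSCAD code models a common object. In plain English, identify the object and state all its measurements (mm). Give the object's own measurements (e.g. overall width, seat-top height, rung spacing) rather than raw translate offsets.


A simple wooden stool: a rectangular seat 346 mm (x) by 327 mm (y), 40 mm thick, top face at z = 437 mm, on four square legs, each 42×42 mm in cross-section. The legs rest on z = 0, each flush with a corner of the seat.


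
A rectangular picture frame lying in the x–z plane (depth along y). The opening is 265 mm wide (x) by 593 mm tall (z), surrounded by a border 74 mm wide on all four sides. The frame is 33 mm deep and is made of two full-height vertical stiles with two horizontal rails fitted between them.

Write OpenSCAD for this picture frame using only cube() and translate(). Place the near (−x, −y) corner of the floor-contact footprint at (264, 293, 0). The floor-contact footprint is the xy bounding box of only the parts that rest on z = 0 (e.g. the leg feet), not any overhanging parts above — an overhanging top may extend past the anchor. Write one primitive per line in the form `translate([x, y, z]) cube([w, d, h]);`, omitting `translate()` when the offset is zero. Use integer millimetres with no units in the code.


translate([264, 293, 0]) cube([74, 33, 741]);
translate([603, 293, 0]) cube([74, 33, 741]);
translate([338, 293, 0]) cube([265, 33, 74]);
translate([338, 293, 667]) cube([265, 33, 74]);


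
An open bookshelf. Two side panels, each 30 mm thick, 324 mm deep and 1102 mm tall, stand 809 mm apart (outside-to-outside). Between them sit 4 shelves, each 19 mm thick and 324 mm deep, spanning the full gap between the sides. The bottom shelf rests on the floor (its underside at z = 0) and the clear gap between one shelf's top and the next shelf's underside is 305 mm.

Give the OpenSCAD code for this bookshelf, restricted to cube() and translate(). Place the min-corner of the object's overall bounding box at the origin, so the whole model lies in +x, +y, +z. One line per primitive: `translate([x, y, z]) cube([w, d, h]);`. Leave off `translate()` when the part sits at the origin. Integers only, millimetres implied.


cube([30, 324, 1102]);
translate([779, 0, 0]) cube([30, 324, 1102]);
translate([30, 0, 0]) cube([749, 324, 19]);
translate([30, 0, 324]) cube([749, 324, 19]);
translate([30, 0, 648]) cube([749, 324, 19]);
translate([30, 0, 972]) cube([749, 324, 19]);


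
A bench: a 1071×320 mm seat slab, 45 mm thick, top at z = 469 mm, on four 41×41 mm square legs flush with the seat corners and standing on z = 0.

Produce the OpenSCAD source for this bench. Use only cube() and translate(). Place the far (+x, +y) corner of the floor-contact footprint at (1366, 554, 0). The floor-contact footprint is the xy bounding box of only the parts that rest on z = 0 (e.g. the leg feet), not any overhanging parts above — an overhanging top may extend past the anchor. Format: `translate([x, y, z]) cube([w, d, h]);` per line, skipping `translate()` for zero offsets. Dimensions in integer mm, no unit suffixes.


translate([295, 234, 424]) cube([1071, 320, 45]);
translate([295, 234, 0]) cube([41, 41, 424]);
translate([295, 513, 0]) cube([41, 41, 424]);
translate([1325, 234, 0]) cube([41, 41, 424]);
translate([1325, 513, 0]) cube([41, 41, 424]);


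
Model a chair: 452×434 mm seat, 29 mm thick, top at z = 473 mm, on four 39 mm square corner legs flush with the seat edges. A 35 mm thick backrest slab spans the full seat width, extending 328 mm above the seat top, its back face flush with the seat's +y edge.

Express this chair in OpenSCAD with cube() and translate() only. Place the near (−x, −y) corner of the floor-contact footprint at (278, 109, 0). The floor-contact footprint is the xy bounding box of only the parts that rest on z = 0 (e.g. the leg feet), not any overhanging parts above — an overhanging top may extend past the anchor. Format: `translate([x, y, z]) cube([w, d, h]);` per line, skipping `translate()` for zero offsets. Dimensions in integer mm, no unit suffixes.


// leg_h = 473 - 29 = 444
translate([278, 109, 444]) cube([452, 434, 29]);
translate([278, 109, 0]) cube([39, 39, 444]);
translate([691, 109, 0]) cube([39, 39, 444]);
translate([278, 504, 0]) cube([39, 39, 444]);
translate([691, 504, 0]) cube([39, 39, 444]);
translate([278, 508, 473]) cube([452, 35, 328]);


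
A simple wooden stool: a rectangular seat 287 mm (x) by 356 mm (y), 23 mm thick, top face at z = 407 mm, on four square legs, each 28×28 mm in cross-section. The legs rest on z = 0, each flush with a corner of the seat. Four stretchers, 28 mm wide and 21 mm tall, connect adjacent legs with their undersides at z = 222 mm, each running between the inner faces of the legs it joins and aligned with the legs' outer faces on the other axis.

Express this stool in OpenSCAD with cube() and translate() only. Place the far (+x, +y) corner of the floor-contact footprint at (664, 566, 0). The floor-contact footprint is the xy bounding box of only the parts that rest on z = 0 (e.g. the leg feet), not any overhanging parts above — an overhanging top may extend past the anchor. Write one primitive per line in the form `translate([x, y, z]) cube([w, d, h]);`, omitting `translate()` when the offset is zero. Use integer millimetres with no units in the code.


translate([377, 210, 384]) cube([287, 356, 23]);
translate([377, 210, 0]) cube([28, 28, 384]);
translate([636, 210, 0]) cube([28, 28, 384]);
translate([377, 538, 0]) cube([28, 28, 384]);
translate([636, 538, 0]) cube([28, 28, 384]);
translate([405, 210, 222]) cube([231, 28, 21]);
translate([405, 538, 222]) cube([231, 28, 21]);
translate([377, 238, 222]) cube([28, 300, 21]);
translate([636, 238, 222]) cube([28, 300, 21]);


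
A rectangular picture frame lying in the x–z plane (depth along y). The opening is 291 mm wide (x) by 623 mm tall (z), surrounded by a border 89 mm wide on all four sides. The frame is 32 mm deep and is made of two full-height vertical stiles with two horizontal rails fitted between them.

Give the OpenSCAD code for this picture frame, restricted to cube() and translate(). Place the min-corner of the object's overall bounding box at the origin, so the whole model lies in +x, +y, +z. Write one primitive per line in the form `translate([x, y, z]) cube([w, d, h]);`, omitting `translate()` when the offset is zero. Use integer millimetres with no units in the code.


cube([89, 32, 801]);
translate([380, 0, 0]) cube([89, 32, 801]);
translate([89, 0, 0]) cube([291, 32, 89]);
translate([89, 0, 712]) cube([291, 32, 89]);


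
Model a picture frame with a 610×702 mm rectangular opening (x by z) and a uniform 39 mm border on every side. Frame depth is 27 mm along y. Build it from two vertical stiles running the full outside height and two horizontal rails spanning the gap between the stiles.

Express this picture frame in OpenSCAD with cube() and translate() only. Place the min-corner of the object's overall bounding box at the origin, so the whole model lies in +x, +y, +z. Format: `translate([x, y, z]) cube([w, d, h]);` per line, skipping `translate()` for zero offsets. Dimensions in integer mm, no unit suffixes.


cube([39, 27, 780]);
translate([649, 0, 0]) cube([39, 27, 780]);
translate([39, 0, 0]) cube([610, 27, 39]);
translate([39, 0, 741]) cube([610, 27, 39]);


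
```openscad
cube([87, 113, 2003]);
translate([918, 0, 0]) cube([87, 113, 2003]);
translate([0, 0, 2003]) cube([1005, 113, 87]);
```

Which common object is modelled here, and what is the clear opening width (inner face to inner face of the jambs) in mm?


A door frame. The clear opening width is 831 mm.

Two 2003 mm tall posts with a header on top — a door frame. The left jamb is 87 mm wide at x = 0; the right jamb starts at x = 918. The clear opening is 918 − 87 = 831 mm.


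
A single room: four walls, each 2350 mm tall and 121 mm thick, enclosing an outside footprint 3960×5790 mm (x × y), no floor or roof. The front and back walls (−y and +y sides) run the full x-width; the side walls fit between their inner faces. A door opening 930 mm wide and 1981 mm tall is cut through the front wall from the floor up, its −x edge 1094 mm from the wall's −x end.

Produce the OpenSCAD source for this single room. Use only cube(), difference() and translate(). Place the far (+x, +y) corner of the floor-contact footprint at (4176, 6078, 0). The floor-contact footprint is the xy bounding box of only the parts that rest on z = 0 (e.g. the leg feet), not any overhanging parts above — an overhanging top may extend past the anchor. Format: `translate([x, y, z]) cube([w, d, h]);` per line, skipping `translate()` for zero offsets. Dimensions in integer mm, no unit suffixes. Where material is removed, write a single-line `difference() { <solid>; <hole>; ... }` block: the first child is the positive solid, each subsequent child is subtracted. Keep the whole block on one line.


difference() { translate([216, 288, 0]) cube([3960, 121, 2350]); translate([1310, 288, 0]) cube([930, 121, 1981]); }
translate([216, 5957, 0]) cube([3960, 121, 2350]);
translate([216, 409, 0]) cube([121, 5548, 2350]);
translate([4055, 409, 0]) cube([121, 5548, 2350]);


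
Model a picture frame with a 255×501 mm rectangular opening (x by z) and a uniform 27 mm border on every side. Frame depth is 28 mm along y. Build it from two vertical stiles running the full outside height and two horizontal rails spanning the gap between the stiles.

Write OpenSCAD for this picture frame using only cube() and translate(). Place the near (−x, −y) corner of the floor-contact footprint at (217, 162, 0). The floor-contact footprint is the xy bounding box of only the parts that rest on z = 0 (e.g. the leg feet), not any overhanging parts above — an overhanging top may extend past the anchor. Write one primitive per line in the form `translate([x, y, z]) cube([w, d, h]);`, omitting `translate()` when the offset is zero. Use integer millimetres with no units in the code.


translate([217, 162, 0]) cube([27, 28, 555]);
translate([499, 162, 0]) cube([27, 28, 555]);
translate([244, 162, 0]) cube([255, 28, 27]);
translate([244, 162, 528]) cube([255, 28, 27]);


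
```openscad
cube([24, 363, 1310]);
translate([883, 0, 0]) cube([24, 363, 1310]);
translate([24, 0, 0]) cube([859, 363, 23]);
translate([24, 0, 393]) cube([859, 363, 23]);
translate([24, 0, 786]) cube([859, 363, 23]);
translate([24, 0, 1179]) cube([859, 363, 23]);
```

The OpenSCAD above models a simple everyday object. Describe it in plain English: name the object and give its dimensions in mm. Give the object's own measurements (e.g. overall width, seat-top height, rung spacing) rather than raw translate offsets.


An open bookshelf. Two side panels, each 24 mm thick, 363 mm deep and 1310 mm tall, stand 907 mm apart (outside-to-outside). Between them sit 4 shelves, each 23 mm thick and 363 mm deep, spanning the full gap between the sides. The bottom shelf rests on the floor (its underside at z = 0) and the clear gap between one shelf's top and the next shelf's underside is 370 mm.
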